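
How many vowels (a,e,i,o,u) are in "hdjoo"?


Input: hdjoo
Checking each character:
  'h' at position 0: consonant
  'd' at position 1: consonant
  'j' at position 2: consonant
  'o' at position 3: vowel (running total: 1)
  'o' at position 4: vowel (running total: 2)
Total vowels: 2

2


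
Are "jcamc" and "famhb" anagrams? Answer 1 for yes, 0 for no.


Strings: "jcamc", "famhb"
Sorted first:  accjm
Sorted second: abfhm
Differ at position 1: 'c' vs 'b' => not anagrams

0


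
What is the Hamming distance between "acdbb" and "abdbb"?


Comparing "acdbb" and "abdbb" position by position:
  Position 0: 'a' vs 'a' => same
  Position 1: 'c' vs 'b' => differ
  Position 2: 'd' vs 'd' => same
  Position 3: 'b' vs 'b' => same
  Position 4: 'b' vs 'b' => same
Total differences (Hamming distance): 1

1


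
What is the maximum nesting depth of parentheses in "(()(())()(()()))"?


Input: "(()(())()(()()))"
Tracking depth:
  Position 0 '(': depth becomes 1
  Position 1 '(': depth becomes 2
  Position 2 ')': depth becomes 1
  Position 3 '(': depth becomes 2
  Position 4 '(': depth becomes 3
  Position 5 ')': depth becomes 2
  Position 6 ')': depth becomes 1
  Position 7 '(': depth becomes 2
  Position 8 ')': depth becomes 1
  Position 9 '(': depth becomes 2
  Position 10 '(': depth becomes 3
  Position 11 ')': depth becomes 2
  Position 12 '(': depth becomes 3
  Position 13 ')': depth becomes 2
  Position 14 ')': depth becomes 1
  Position 15 ')': depth becomes 0
Maximum depth reached: 3

3


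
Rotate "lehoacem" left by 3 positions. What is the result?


Input: "lehoacem", rotate left by 3
First 3 characters: "leh"
Remaining characters: "oacem"
Concatenate remaining + first: "oacem" + "leh" = "oacemleh"

oacemleh


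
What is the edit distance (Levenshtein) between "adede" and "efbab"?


Computing edit distance: "adede" -> "efbab"
DP table:
           e    f    b    a    b
      0    1    2    3    4    5
  a   1    1    2    3    3    4
  d   2    2    2    3    4    4
  e   3    2    3    3    4    5
  d   4    3    3    4    4    5
  e   5    4    4    4    5    5
Edit distance = dp[5][5] = 5

5


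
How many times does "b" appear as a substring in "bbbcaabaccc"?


Searching for "b" in "bbbcaabaccc"
Scanning each position:
  Position 0: "b" => MATCH
  Position 1: "b" => MATCH
  Position 2: "b" => MATCH
  Position 3: "c" => no
  Position 4: "a" => no
  Position 5: "a" => no
  Position 6: "b" => MATCH
  Position 7: "a" => no
  Position 8: "c" => no
  Position 9: "c" => no
  Position 10: "c" => no
Total occurrences: 4

4


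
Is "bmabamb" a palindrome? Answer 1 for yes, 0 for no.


Input: bmabamb
Reversed: bmabamb
  Compare pos 0 ('b') with pos 6 ('b'): match
  Compare pos 1 ('m') with pos 5 ('m'): match
  Compare pos 2 ('a') with pos 4 ('a'): match
Result: palindrome

1


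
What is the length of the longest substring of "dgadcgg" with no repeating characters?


Input: "dgadcgg"
Sliding window (track last position of each char):
  Position 0 ('d'): window [0,0] length 1 -- new best
  Position 1 ('g'): window [0,1] length 2 -- new best
  Position 2 ('a'): window [0,2] length 3 -- new best
  Position 3 ('d'): repeat (last at 0), move window start to 1
  Position 3 ('d'): window [1,3] length 3
  Position 4 ('c'): window [1,4] length 4 -- new best
  Position 5 ('g'): repeat (last at 1), move window start to 2
  Position 5 ('g'): window [2,5] length 4
  Position 6 ('g'): repeat (last at 5), move window start to 6
  Position 6 ('g'): window [6,6] length 1
Longest substring with no repeats: "gadc" with length 4

4


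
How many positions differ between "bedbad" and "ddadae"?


Comparing "bedbad" and "ddadae" position by position:
  Position 0: 'b' vs 'd' => DIFFER
  Position 1: 'e' vs 'd' => DIFFER
  Position 2: 'd' vs 'a' => DIFFER
  Position 3: 'b' vs 'd' => DIFFER
  Position 4: 'a' vs 'a' => same
  Position 5: 'd' vs 'e' => DIFFER
Positions that differ: 5

5


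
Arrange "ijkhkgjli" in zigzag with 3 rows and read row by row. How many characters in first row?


Zigzag "ijkhkgjli" into 3 rows:
Placing characters:
  'i' => row 0
  'j' => row 1
  'k' => row 2
  'h' => row 1
  'k' => row 0
  'g' => row 1
  'j' => row 2
  'l' => row 1
  'i' => row 0
Rows:
  Row 0: "iki"
  Row 1: "jhgl"
  Row 2: "kj"
First row length: 3

3


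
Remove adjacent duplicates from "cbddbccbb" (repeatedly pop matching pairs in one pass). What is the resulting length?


Input: cbddbccbb
Stack-based adjacent duplicate removal:
  Read 'c': push. Stack: c
  Read 'b': push. Stack: cb
  Read 'd': push. Stack: cbd
  Read 'd': matches stack top 'd' => pop. Stack: cb
  Read 'b': matches stack top 'b' => pop. Stack: c
  Read 'c': matches stack top 'c' => pop. Stack: (empty)
  Read 'c': push. Stack: c
  Read 'b': push. Stack: cb
  Read 'b': matches stack top 'b' => pop. Stack: c
Final stack: "c" (length 1)

1


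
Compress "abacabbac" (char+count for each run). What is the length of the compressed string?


Input: abacabbac
Runs:
  'a' x 1 => "a1"
  'b' x 1 => "b1"
  'a' x 1 => "a1"
  'c' x 1 => "c1"
  'a' x 1 => "a1"
  'b' x 2 => "b2"
  'a' x 1 => "a1"
  'c' x 1 => "c1"
Compressed: "a1b1a1c1a1b2a1c1"
Compressed length: 16

16


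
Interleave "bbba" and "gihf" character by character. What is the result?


Interleaving "bbba" and "gihf":
  Position 0: 'b' from first, 'g' from second => "bg"
  Position 1: 'b' from first, 'i' from second => "bi"
  Position 2: 'b' from first, 'h' from second => "bh"
  Position 3: 'a' from first, 'f' from second => "af"
Result: bgbibhaf

bgbibhaf


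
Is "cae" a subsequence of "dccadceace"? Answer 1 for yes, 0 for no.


Check if "cae" is a subsequence of "dccadceace"
Greedy scan:
  Position 0 ('d'): no match needed
  Position 1 ('c'): matches sub[0] = 'c'
  Position 2 ('c'): no match needed
  Position 3 ('a'): matches sub[1] = 'a'
  Position 4 ('d'): no match needed
  Position 5 ('c'): no match needed
  Position 6 ('e'): matches sub[2] = 'e'
  Position 7 ('a'): no match needed
  Position 8 ('c'): no match needed
  Position 9 ('e'): no match needed
All 3 characters matched => is a subsequence

1


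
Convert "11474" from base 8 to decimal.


Input: "11474" in base 8
Positional expansion:
  Digit '1' (value 1) x 8^4 = 4096
  Digit '1' (value 1) x 8^3 = 512
  Digit '4' (value 4) x 8^2 = 256
  Digit '7' (value 7) x 8^1 = 56
  Digit '4' (value 4) x 8^0 = 4
Sum = 4924

4924


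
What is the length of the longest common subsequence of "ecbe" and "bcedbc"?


LCS of "ecbe" and "bcedbc"
DP table:
           b    c    e    d    b    c
      0    0    0    0    0    0    0
  e   0    0    0    1    1    1    1
  c   0    0    1    1    1    1    2
  b   0    1    1    1    1    2    2
  e   0    1    1    2    2    2    2
LCS length = dp[4][6] = 2

2


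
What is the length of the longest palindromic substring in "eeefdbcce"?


Input: "eeefdbcce"
Checking substrings for palindromes:
  [0:3] "eee" (len 3) => palindrome
  [0:2] "ee" (len 2) => palindrome
  [1:3] "ee" (len 2) => palindrome
  [6:8] "cc" (len 2) => palindrome
Longest palindromic substring: "eee" with length 3

3


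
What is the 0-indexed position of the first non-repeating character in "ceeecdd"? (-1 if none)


Input: ceeecdd
Character frequencies:
  'c': 2
  'd': 2
  'e': 3
Scanning left to right for freq == 1:
  Position 0 ('c'): freq=2, skip
  Position 1 ('e'): freq=3, skip
  Position 2 ('e'): freq=3, skip
  Position 3 ('e'): freq=3, skip
  Position 4 ('c'): freq=2, skip
  Position 5 ('d'): freq=2, skip
  Position 6 ('d'): freq=2, skip
  No unique character found => answer = -1

-1


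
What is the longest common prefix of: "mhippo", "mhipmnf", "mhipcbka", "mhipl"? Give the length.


Words: mhippo, mhipmnf, mhipcbka, mhipl
  Position 0: all 'm' => match
  Position 1: all 'h' => match
  Position 2: all 'i' => match
  Position 3: all 'p' => match
  Position 4: ('p', 'm', 'c', 'l') => mismatch, stop
LCP = "mhip" (length 4)

4


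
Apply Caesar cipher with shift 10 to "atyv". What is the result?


Caesar cipher: shift "atyv" by 10
  'a' (pos 0) + 10 = pos 10 = 'k'
  't' (pos 19) + 10 = pos 3 = 'd'
  'y' (pos 24) + 10 = pos 8 = 'i'
  'v' (pos 21) + 10 = pos 5 = 'f'
Result: kdif

kdif


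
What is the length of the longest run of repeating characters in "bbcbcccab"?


Input: "bbcbcccab"
Scanning for longest run:
  Position 1 ('b'): continues run of 'b', length=2
  Position 2 ('c'): new char, reset run to 1
  Position 3 ('b'): new char, reset run to 1
  Position 4 ('c'): new char, reset run to 1
  Position 5 ('c'): continues run of 'c', length=2
  Position 6 ('c'): continues run of 'c', length=3
  Position 7 ('a'): new char, reset run to 1
  Position 8 ('b'): new char, reset run to 1
Longest run: 'c' with length 3

3


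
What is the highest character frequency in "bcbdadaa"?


Input: bcbdadaa
Character counts:
  'a': 3
  'b': 2
  'c': 1
  'd': 2
Maximum frequency: 3

3


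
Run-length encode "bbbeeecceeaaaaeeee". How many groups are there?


Input: bbbeeecceeaaaaeeee
Scanning for consecutive runs:
  Group 1: 'b' x 3 (positions 0-2)
  Group 2: 'e' x 3 (positions 3-5)
  Group 3: 'c' x 2 (positions 6-7)
  Group 4: 'e' x 2 (positions 8-9)
  Group 5: 'a' x 4 (positions 10-13)
  Group 6: 'e' x 4 (positions 14-17)
Total groups: 6

6


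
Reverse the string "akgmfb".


Input: akgmfb
Reading characters right to left:
  Position 5: 'b'
  Position 4: 'f'
  Position 3: 'm'
  Position 2: 'g'
  Position 1: 'k'
  Position 0: 'a'
Reversed: bfmgka

bfmgka


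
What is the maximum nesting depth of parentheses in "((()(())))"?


Input: "((()(())))"
Tracking depth:
  Position 0 '(': depth becomes 1
  Position 1 '(': depth becomes 2
  Position 2 '(': depth becomes 3
  Position 3 ')': depth becomes 2
  Position 4 '(': depth becomes 3
  Position 5 '(': depth becomes 4
  Position 6 ')': depth becomes 3
  Position 7 ')': depth becomes 2
  Position 8 ')': depth becomes 1
  Position 9 ')': depth becomes 0
Maximum depth reached: 4

4


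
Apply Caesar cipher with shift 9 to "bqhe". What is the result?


Caesar cipher: shift "bqhe" by 9
  'b' (pos 1) + 9 = pos 10 = 'k'
  'q' (pos 16) + 9 = pos 25 = 'z'
  'h' (pos 7) + 9 = pos 16 = 'q'
  'e' (pos 4) + 9 = pos 13 = 'n'
Result: kzqn

kzqn


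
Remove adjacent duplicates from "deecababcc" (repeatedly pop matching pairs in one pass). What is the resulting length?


Input: deecababcc
Stack-based adjacent duplicate removal:
  Read 'd': push. Stack: d
  Read 'e': push. Stack: de
  Read 'e': matches stack top 'e' => pop. Stack: d
  Read 'c': push. Stack: dc
  Read 'a': push. Stack: dca
  Read 'b': push. Stack: dcab
  Read 'a': push. Stack: dcaba
  Read 'b': push. Stack: dcabab
  Read 'c': push. Stack: dcababc
  Read 'c': matches stack top 'c' => pop. Stack: dcabab
Final stack: "dcabab" (length 6)

6


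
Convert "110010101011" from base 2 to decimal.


Input: "110010101011" in base 2
Positional expansion:
  Digit '1' (value 1) x 2^11 = 2048
  Digit '1' (value 1) x 2^10 = 1024
  Digit '0' (value 0) x 2^9 = 0
  Digit '0' (value 0) x 2^8 = 0
  Digit '1' (value 1) x 2^7 = 128
  Digit '0' (value 0) x 2^6 = 0
  Digit '1' (value 1) x 2^5 = 32
  Digit '0' (value 0) x 2^4 = 0
  Digit '1' (value 1) x 2^3 = 8
  Digit '0' (value 0) x 2^2 = 0
  Digit '1' (value 1) x 2^1 = 2
  Digit '1' (value 1) x 2^0 = 1
Sum = 3243

3243


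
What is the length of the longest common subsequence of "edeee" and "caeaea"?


LCS of "edeee" and "caeaea"
DP table:
           c    a    e    a    e    a
      0    0    0    0    0    0    0
  e   0    0    0    1    1    1    1
  d   0    0    0    1    1    1    1
  e   0    0    0    1    1    2    2
  e   0    0    0    1    1    2    2
  e   0    0    0    1    1    2    2
LCS length = dp[5][6] = 2

2


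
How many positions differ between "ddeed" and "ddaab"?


Comparing "ddeed" and "ddaab" position by position:
  Position 0: 'd' vs 'd' => same
  Position 1: 'd' vs 'd' => same
  Position 2: 'e' vs 'a' => DIFFER
  Position 3: 'e' vs 'a' => DIFFER
  Position 4: 'd' vs 'b' => DIFFER
Positions that differ: 3

3


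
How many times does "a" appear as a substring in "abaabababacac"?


Searching for "a" in "abaabababacac"
Scanning each position:
  Position 0: "a" => MATCH
  Position 1: "b" => no
  Position 2: "a" => MATCH
  Position 3: "a" => MATCH
  Position 4: "b" => no
  Position 5: "a" => MATCH
  Position 6: "b" => no
  Position 7: "a" => MATCH
  Position 8: "b" => no
  Position 9: "a" => MATCH
  Position 10: "c" => no
  Position 11: "a" => MATCH
  Position 12: "c" => no
Total occurrences: 7

7


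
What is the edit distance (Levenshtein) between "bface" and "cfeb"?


Computing edit distance: "bface" -> "cfeb"
DP table:
           c    f    e    b
      0    1    2    3    4
  b   1    1    2    3    3
  f   2    2    1    2    3
  a   3    3    2    2    3
  c   4    3    3    3    3
  e   5    4    4    3    4
Edit distance = dp[5][4] = 4

4


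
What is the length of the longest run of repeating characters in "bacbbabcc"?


Input: "bacbbabcc"
Scanning for longest run:
  Position 1 ('a'): new char, reset run to 1
  Position 2 ('c'): new char, reset run to 1
  Position 3 ('b'): new char, reset run to 1
  Position 4 ('b'): continues run of 'b', length=2
  Position 5 ('a'): new char, reset run to 1
  Position 6 ('b'): new char, reset run to 1
  Position 7 ('c'): new char, reset run to 1
  Position 8 ('c'): continues run of 'c', length=2
Longest run: 'b' with length 2

2


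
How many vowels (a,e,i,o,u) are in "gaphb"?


Input: gaphb
Checking each character:
  'g' at position 0: consonant
  'a' at position 1: vowel (running total: 1)
  'p' at position 2: consonant
  'h' at position 3: consonant
  'b' at position 4: consonant
Total vowels: 1

1


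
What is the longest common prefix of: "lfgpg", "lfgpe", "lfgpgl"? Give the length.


Words: lfgpg, lfgpe, lfgpgl
  Position 0: all 'l' => match
  Position 1: all 'f' => match
  Position 2: all 'g' => match
  Position 3: all 'p' => match
  Position 4: ('g', 'e', 'g') => mismatch, stop
LCP = "lfgp" (length 4)

4


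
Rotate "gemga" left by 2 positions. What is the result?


Input: "gemga", rotate left by 2
First 2 characters: "ge"
Remaining characters: "mga"
Concatenate remaining + first: "mga" + "ge" = "mgage"

mgage


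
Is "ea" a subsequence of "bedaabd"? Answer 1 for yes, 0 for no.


Check if "ea" is a subsequence of "bedaabd"
Greedy scan:
  Position 0 ('b'): no match needed
  Position 1 ('e'): matches sub[0] = 'e'
  Position 2 ('d'): no match needed
  Position 3 ('a'): matches sub[1] = 'a'
  Position 4 ('a'): no match needed
  Position 5 ('b'): no match needed
  Position 6 ('d'): no match needed
All 2 characters matched => is a subsequence

1


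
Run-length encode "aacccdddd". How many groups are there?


Input: aacccdddd
Scanning for consecutive runs:
  Group 1: 'a' x 2 (positions 0-1)
  Group 2: 'c' x 3 (positions 2-4)
  Group 3: 'd' x 4 (positions 5-8)
Total groups: 3

3


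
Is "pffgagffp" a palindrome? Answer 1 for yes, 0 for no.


Input: pffgagffp
Reversed: pffgagffp
  Compare pos 0 ('p') with pos 8 ('p'): match
  Compare pos 1 ('f') with pos 7 ('f'): match
  Compare pos 2 ('f') with pos 6 ('f'): match
  Compare pos 3 ('g') with pos 5 ('g'): match
Result: palindrome

1


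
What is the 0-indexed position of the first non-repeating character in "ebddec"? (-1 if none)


Input: ebddec
Character frequencies:
  'b': 1
  'c': 1
  'd': 2
  'e': 2
Scanning left to right for freq == 1:
  Position 0 ('e'): freq=2, skip
  Position 1 ('b'): unique! => answer = 1

1


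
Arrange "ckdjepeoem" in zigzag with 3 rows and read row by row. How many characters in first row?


Zigzag "ckdjepeoem" into 3 rows:
Placing characters:
  'c' => row 0
  'k' => row 1
  'd' => row 2
  'j' => row 1
  'e' => row 0
  'p' => row 1
  'e' => row 2
  'o' => row 1
  'e' => row 0
  'm' => row 1
Rows:
  Row 0: "cee"
  Row 1: "kjpom"
  Row 2: "de"
First row length: 3

3


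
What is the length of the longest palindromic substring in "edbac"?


Input: "edbac"
Checking substrings for palindromes:
  No multi-char palindromic substrings found
Longest palindromic substring: "e" with length 1

1


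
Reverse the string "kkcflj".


Input: kkcflj
Reading characters right to left:
  Position 5: 'j'
  Position 4: 'l'
  Position 3: 'f'
  Position 2: 'c'
  Position 1: 'k'
  Position 0: 'k'
Reversed: jlfckk

jlfckk


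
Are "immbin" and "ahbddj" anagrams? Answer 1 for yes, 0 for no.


Strings: "immbin", "ahbddj"
Sorted first:  biimmn
Sorted second: abddhj
Differ at position 0: 'b' vs 'a' => not anagrams

0


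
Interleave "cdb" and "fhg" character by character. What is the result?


Interleaving "cdb" and "fhg":
  Position 0: 'c' from first, 'f' from second => "cf"
  Position 1: 'd' from first, 'h' from second => "dh"
  Position 2: 'b' from first, 'g' from second => "bg"
Result: cfdhbg

cfdhbg


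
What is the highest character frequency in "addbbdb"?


Input: addbbdb
Character counts:
  'a': 1
  'b': 3
  'd': 3
Maximum frequency: 3

3


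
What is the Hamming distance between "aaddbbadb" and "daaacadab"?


Comparing "aaddbbadb" and "daaacadab" position by position:
  Position 0: 'a' vs 'd' => differ
  Position 1: 'a' vs 'a' => same
  Position 2: 'd' vs 'a' => differ
  Position 3: 'd' vs 'a' => differ
  Position 4: 'b' vs 'c' => differ
  Position 5: 'b' vs 'a' => differ
  Position 6: 'a' vs 'd' => differ
  Position 7: 'd' vs 'a' => differ
  Position 8: 'b' vs 'b' => same
Total differences (Hamming distance): 7

7


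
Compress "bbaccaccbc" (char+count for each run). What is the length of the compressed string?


Input: bbaccaccbc
Runs:
  'b' x 2 => "b2"
  'a' x 1 => "a1"
  'c' x 2 => "c2"
  'a' x 1 => "a1"
  'c' x 2 => "c2"
  'b' x 1 => "b1"
  'c' x 1 => "c1"
Compressed: "b2a1c2a1c2b1c1"
Compressed length: 14

14


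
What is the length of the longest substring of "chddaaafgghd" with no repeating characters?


Input: "chddaaafgghd"
Sliding window (track last position of each char):
  Position 0 ('c'): window [0,0] length 1 -- new best
  Position 1 ('h'): window [0,1] length 2 -- new best
  Position 2 ('d'): window [0,2] length 3 -- new best
  Position 3 ('d'): repeat (last at 2), move window start to 3
  Position 3 ('d'): window [3,3] length 1
  Position 4 ('a'): window [3,4] length 2
  Position 5 ('a'): repeat (last at 4), move window start to 5
  Position 5 ('a'): window [5,5] length 1
  Position 6 ('a'): repeat (last at 5), move window start to 6
  Position 6 ('a'): window [6,6] length 1
  Position 7 ('f'): window [6,7] length 2
  Position 8 ('g'): window [6,8] length 3
  Position 9 ('g'): repeat (last at 8), move window start to 9
  Position 9 ('g'): window [9,9] length 1
  Position 10 ('h'): window [9,10] length 2
  Position 11 ('d'): window [9,11] length 3
Longest substring with no repeats: "chd" with length 3

3


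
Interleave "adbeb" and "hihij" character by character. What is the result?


Interleaving "adbeb" and "hihij":
  Position 0: 'a' from first, 'h' from second => "ah"
  Position 1: 'd' from first, 'i' from second => "di"
  Position 2: 'b' from first, 'h' from second => "bh"
  Position 3: 'e' from first, 'i' from second => "ei"
  Position 4: 'b' from first, 'j' from second => "bj"
Result: ahdibheibj

ahdibheibj


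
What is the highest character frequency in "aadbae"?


Input: aadbae
Character counts:
  'a': 3
  'b': 1
  'd': 1
  'e': 1
Maximum frequency: 3

3


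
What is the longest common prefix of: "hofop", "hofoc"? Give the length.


Words: hofop, hofoc
  Position 0: all 'h' => match
  Position 1: all 'o' => match
  Position 2: all 'f' => match
  Position 3: all 'o' => match
  Position 4: ('p', 'c') => mismatch, stop
LCP = "hofo" (length 4)

4


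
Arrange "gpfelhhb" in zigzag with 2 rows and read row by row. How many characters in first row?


Zigzag "gpfelhhb" into 2 rows:
Placing characters:
  'g' => row 0
  'p' => row 1
  'f' => row 0
  'e' => row 1
  'l' => row 0
  'h' => row 1
  'h' => row 0
  'b' => row 1
Rows:
  Row 0: "gflh"
  Row 1: "pehb"
First row length: 4

4


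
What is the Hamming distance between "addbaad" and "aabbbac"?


Comparing "addbaad" and "aabbbac" position by position:
  Position 0: 'a' vs 'a' => same
  Position 1: 'd' vs 'a' => differ
  Position 2: 'd' vs 'b' => differ
  Position 3: 'b' vs 'b' => same
  Position 4: 'a' vs 'b' => differ
  Position 5: 'a' vs 'a' => same
  Position 6: 'd' vs 'c' => differ
Total differences (Hamming distance): 4

4


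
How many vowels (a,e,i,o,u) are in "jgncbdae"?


Input: jgncbdae
Checking each character:
  'j' at position 0: consonant
  'g' at position 1: consonant
  'n' at position 2: consonant
  'c' at position 3: consonant
  'b' at position 4: consonant
  'd' at position 5: consonant
  'a' at position 6: vowel (running total: 1)
  'e' at position 7: vowel (running total: 2)
Total vowels: 2

2


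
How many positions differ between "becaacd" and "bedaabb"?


Comparing "becaacd" and "bedaabb" position by position:
  Position 0: 'b' vs 'b' => same
  Position 1: 'e' vs 'e' => same
  Position 2: 'c' vs 'd' => DIFFER
  Position 3: 'a' vs 'a' => same
  Position 4: 'a' vs 'a' => same
  Position 5: 'c' vs 'b' => DIFFER
  Position 6: 'd' vs 'b' => DIFFER
Positions that differ: 3

3


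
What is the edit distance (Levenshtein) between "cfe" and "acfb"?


Computing edit distance: "cfe" -> "acfb"
DP table:
           a    c    f    b
      0    1    2    3    4
  c   1    1    1    2    3
  f   2    2    2    1    2
  e   3    3    3    2    2
Edit distance = dp[3][4] = 2

2


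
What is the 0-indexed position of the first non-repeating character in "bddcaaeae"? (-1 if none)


Input: bddcaaeae
Character frequencies:
  'a': 3
  'b': 1
  'c': 1
  'd': 2
  'e': 2
Scanning left to right for freq == 1:
  Position 0 ('b'): unique! => answer = 0

0


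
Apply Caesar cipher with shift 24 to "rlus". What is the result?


Caesar cipher: shift "rlus" by 24
  'r' (pos 17) + 24 = pos 15 = 'p'
  'l' (pos 11) + 24 = pos 9 = 'j'
  'u' (pos 20) + 24 = pos 18 = 's'
  's' (pos 18) + 24 = pos 16 = 'q'
Result: pjsq

pjsq


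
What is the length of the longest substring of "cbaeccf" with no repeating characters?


Input: "cbaeccf"
Sliding window (track last position of each char):
  Position 0 ('c'): window [0,0] length 1 -- new best
  Position 1 ('b'): window [0,1] length 2 -- new best
  Position 2 ('a'): window [0,2] length 3 -- new best
  Position 3 ('e'): window [0,3] length 4 -- new best
  Position 4 ('c'): repeat (last at 0), move window start to 1
  Position 4 ('c'): window [1,4] length 4
  Position 5 ('c'): repeat (last at 4), move window start to 5
  Position 5 ('c'): window [5,5] length 1
  Position 6 ('f'): window [5,6] length 2
Longest substring with no repeats: "cbae" with length 4

4


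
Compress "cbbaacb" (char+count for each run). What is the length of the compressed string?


Input: cbbaacb
Runs:
  'c' x 1 => "c1"
  'b' x 2 => "b2"
  'a' x 2 => "a2"
  'c' x 1 => "c1"
  'b' x 1 => "b1"
Compressed: "c1b2a2c1b1"
Compressed length: 10

10


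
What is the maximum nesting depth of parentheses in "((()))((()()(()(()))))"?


Input: "((()))((()()(()(()))))"
Tracking depth:
  Position 0 '(': depth becomes 1
  Position 1 '(': depth becomes 2
  Position 2 '(': depth becomes 3
  Position 3 ')': depth becomes 2
  Position 4 ')': depth becomes 1
  Position 5 ')': depth becomes 0
  Position 6 '(': depth becomes 1
  Position 7 '(': depth becomes 2
  Position 8 '(': depth becomes 3
  Position 9 ')': depth becomes 2
  Position 10 '(': depth becomes 3
  Position 11 ')': depth becomes 2
  Position 12 '(': depth becomes 3
  Position 13 '(': depth becomes 4
  Position 14 ')': depth becomes 3
  Position 15 '(': depth becomes 4
  Position 16 '(': depth becomes 5
  Position 17 ')': depth becomes 4
  Position 18 ')': depth becomes 3
  Position 19 ')': depth becomes 2
  Position 20 ')': depth becomes 1
  Position 21 ')': depth becomes 0
Maximum depth reached: 5

5


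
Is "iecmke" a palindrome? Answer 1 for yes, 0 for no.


Input: iecmke
Reversed: ekmcei
  Compare pos 0 ('i') with pos 5 ('e'): MISMATCH
  Compare pos 1 ('e') with pos 4 ('k'): MISMATCH
  Compare pos 2 ('c') with pos 3 ('m'): MISMATCH
Result: not a palindrome

0


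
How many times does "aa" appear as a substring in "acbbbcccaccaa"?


Searching for "aa" in "acbbbcccaccaa"
Scanning each position:
  Position 0: "ac" => no
  Position 1: "cb" => no
  Position 2: "bb" => no
  Position 3: "bb" => no
  Position 4: "bc" => no
  Position 5: "cc" => no
  Position 6: "cc" => no
  Position 7: "ca" => no
  Position 8: "ac" => no
  Position 9: "cc" => no
  Position 10: "ca" => no
  Position 11: "aa" => MATCH
Total occurrences: 1

1


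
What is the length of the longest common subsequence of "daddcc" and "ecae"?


LCS of "daddcc" and "ecae"
DP table:
           e    c    a    e
      0    0    0    0    0
  d   0    0    0    0    0
  a   0    0    0    1    1
  d   0    0    0    1    1
  d   0    0    0    1    1
  c   0    0    1    1    1
  c   0    0    1    1    1
LCS length = dp[6][4] = 1

1


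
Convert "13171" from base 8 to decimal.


Input: "13171" in base 8
Positional expansion:
  Digit '1' (value 1) x 8^4 = 4096
  Digit '3' (value 3) x 8^3 = 1536
  Digit '1' (value 1) x 8^2 = 64
  Digit '7' (value 7) x 8^1 = 56
  Digit '1' (value 1) x 8^0 = 1
Sum = 5753

5753


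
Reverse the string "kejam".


Input: kejam
Reading characters right to left:
  Position 4: 'm'
  Position 3: 'a'
  Position 2: 'j'
  Position 1: 'e'
  Position 0: 'k'
Reversed: majek

majek


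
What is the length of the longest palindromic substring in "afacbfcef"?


Input: "afacbfcef"
Checking substrings for palindromes:
  [0:3] "afa" (len 3) => palindrome
Longest palindromic substring: "afa" with length 3

3


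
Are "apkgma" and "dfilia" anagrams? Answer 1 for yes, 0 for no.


Strings: "apkgma", "dfilia"
Sorted first:  aagkmp
Sorted second: adfiil
Differ at position 1: 'a' vs 'd' => not anagrams

0


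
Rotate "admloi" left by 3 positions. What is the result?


Input: "admloi", rotate left by 3
First 3 characters: "adm"
Remaining characters: "loi"
Concatenate remaining + first: "loi" + "adm" = "loiadm"

loiadm


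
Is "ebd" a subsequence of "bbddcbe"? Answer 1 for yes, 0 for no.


Check if "ebd" is a subsequence of "bbddcbe"
Greedy scan:
  Position 0 ('b'): no match needed
  Position 1 ('b'): no match needed
  Position 2 ('d'): no match needed
  Position 3 ('d'): no match needed
  Position 4 ('c'): no match needed
  Position 5 ('b'): no match needed
  Position 6 ('e'): matches sub[0] = 'e'
Only matched 1/3 characters => not a subsequence

0


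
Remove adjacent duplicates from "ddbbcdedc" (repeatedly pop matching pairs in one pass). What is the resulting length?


Input: ddbbcdedc
Stack-based adjacent duplicate removal:
  Read 'd': push. Stack: d
  Read 'd': matches stack top 'd' => pop. Stack: (empty)
  Read 'b': push. Stack: b
  Read 'b': matches stack top 'b' => pop. Stack: (empty)
  Read 'c': push. Stack: c
  Read 'd': push. Stack: cd
  Read 'e': push. Stack: cde
  Read 'd': push. Stack: cded
  Read 'c': push. Stack: cdedc
Final stack: "cdedc" (length 5)

5


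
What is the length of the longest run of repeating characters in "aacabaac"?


Input: "aacabaac"
Scanning for longest run:
  Position 1 ('a'): continues run of 'a', length=2
  Position 2 ('c'): new char, reset run to 1
  Position 3 ('a'): new char, reset run to 1
  Position 4 ('b'): new char, reset run to 1
  Position 5 ('a'): new char, reset run to 1
  Position 6 ('a'): continues run of 'a', length=2
  Position 7 ('c'): new char, reset run to 1
Longest run: 'a' with length 2

2


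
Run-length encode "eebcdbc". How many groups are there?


Input: eebcdbc
Scanning for consecutive runs:
  Group 1: 'e' x 2 (positions 0-1)
  Group 2: 'b' x 1 (positions 2-2)
  Group 3: 'c' x 1 (positions 3-3)
  Group 4: 'd' x 1 (positions 4-4)
  Group 5: 'b' x 1 (positions 5-5)
  Group 6: 'c' x 1 (positions 6-6)
Total groups: 6

6


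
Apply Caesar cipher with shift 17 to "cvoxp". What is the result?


Caesar cipher: shift "cvoxp" by 17
  'c' (pos 2) + 17 = pos 19 = 't'
  'v' (pos 21) + 17 = pos 12 = 'm'
  'o' (pos 14) + 17 = pos 5 = 'f'
  'x' (pos 23) + 17 = pos 14 = 'o'
  'p' (pos 15) + 17 = pos 6 = 'g'
Result: tmfog

tmfog


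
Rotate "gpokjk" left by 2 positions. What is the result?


Input: "gpokjk", rotate left by 2
First 2 characters: "gp"
Remaining characters: "okjk"
Concatenate remaining + first: "okjk" + "gp" = "okjkgp"

okjkgp


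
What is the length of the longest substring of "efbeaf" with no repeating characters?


Input: "efbeaf"
Sliding window (track last position of each char):
  Position 0 ('e'): window [0,0] length 1 -- new best
  Position 1 ('f'): window [0,1] length 2 -- new best
  Position 2 ('b'): window [0,2] length 3 -- new best
  Position 3 ('e'): repeat (last at 0), move window start to 1
  Position 3 ('e'): window [1,3] length 3
  Position 4 ('a'): window [1,4] length 4 -- new best
  Position 5 ('f'): repeat (last at 1), move window start to 2
  Position 5 ('f'): window [2,5] length 4
Longest substring with no repeats: "fbea" with length 4

4


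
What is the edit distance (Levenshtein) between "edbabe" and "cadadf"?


Computing edit distance: "edbabe" -> "cadadf"
DP table:
           c    a    d    a    d    f
      0    1    2    3    4    5    6
  e   1    1    2    3    4    5    6
  d   2    2    2    2    3    4    5
  b   3    3    3    3    3    4    5
  a   4    4    3    4    3    4    5
  b   5    5    4    4    4    4    5
  e   6    6    5    5    5    5    5
Edit distance = dp[6][6] = 5

5


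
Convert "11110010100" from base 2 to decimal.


Input: "11110010100" in base 2
Positional expansion:
  Digit '1' (value 1) x 2^10 = 1024
  Digit '1' (value 1) x 2^9 = 512
  Digit '1' (value 1) x 2^8 = 256
  Digit '1' (value 1) x 2^7 = 128
  Digit '0' (value 0) x 2^6 = 0
  Digit '0' (value 0) x 2^5 = 0
  Digit '1' (value 1) x 2^4 = 16
  Digit '0' (value 0) x 2^3 = 0
  Digit '1' (value 1) x 2^2 = 4
  Digit '0' (value 0) x 2^1 = 0
  Digit '0' (value 0) x 2^0 = 0
Sum = 1940

1940


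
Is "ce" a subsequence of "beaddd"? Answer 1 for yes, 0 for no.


Check if "ce" is a subsequence of "beaddd"
Greedy scan:
  Position 0 ('b'): no match needed
  Position 1 ('e'): no match needed
  Position 2 ('a'): no match needed
  Position 3 ('d'): no match needed
  Position 4 ('d'): no match needed
  Position 5 ('d'): no match needed
Only matched 0/2 characters => not a subsequence

0


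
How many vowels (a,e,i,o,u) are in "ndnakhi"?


Input: ndnakhi
Checking each character:
  'n' at position 0: consonant
  'd' at position 1: consonant
  'n' at position 2: consonant
  'a' at position 3: vowel (running total: 1)
  'k' at position 4: consonant
  'h' at position 5: consonant
  'i' at position 6: vowel (running total: 2)
Total vowels: 2

2


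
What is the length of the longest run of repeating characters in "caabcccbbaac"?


Input: "caabcccbbaac"
Scanning for longest run:
  Position 1 ('a'): new char, reset run to 1
  Position 2 ('a'): continues run of 'a', length=2
  Position 3 ('b'): new char, reset run to 1
  Position 4 ('c'): new char, reset run to 1
  Position 5 ('c'): continues run of 'c', length=2
  Position 6 ('c'): continues run of 'c', length=3
  Position 7 ('b'): new char, reset run to 1
  Position 8 ('b'): continues run of 'b', length=2
  Position 9 ('a'): new char, reset run to 1
  Position 10 ('a'): continues run of 'a', length=2
  Position 11 ('c'): new char, reset run to 1
Longest run: 'c' with length 3

3


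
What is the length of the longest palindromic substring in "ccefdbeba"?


Input: "ccefdbeba"
Checking substrings for palindromes:
  [5:8] "beb" (len 3) => palindrome
  [0:2] "cc" (len 2) => palindrome
Longest palindromic substring: "beb" with length 3

3


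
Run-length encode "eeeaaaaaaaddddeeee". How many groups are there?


Input: eeeaaaaaaaddddeeee
Scanning for consecutive runs:
  Group 1: 'e' x 3 (positions 0-2)
  Group 2: 'a' x 7 (positions 3-9)
  Group 3: 'd' x 4 (positions 10-13)
  Group 4: 'e' x 4 (positions 14-17)
Total groups: 4

4


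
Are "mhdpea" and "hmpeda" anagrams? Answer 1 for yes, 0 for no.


Strings: "mhdpea", "hmpeda"
Sorted first:  adehmp
Sorted second: adehmp
Sorted forms match => anagrams

1


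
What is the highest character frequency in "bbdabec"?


Input: bbdabec
Character counts:
  'a': 1
  'b': 3
  'c': 1
  'd': 1
  'e': 1
Maximum frequency: 3

3


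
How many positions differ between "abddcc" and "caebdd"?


Comparing "abddcc" and "caebdd" position by position:
  Position 0: 'a' vs 'c' => DIFFER
  Position 1: 'b' vs 'a' => DIFFER
  Position 2: 'd' vs 'e' => DIFFER
  Position 3: 'd' vs 'b' => DIFFER
  Position 4: 'c' vs 'd' => DIFFER
  Position 5: 'c' vs 'd' => DIFFER
Positions that differ: 6

6


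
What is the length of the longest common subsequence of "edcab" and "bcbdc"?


LCS of "edcab" and "bcbdc"
DP table:
           b    c    b    d    c
      0    0    0    0    0    0
  e   0    0    0    0    0    0
  d   0    0    0    0    1    1
  c   0    0    1    1    1    2
  a   0    0    1    1    1    2
  b   0    1    1    2    2    2
LCS length = dp[5][5] = 2

2


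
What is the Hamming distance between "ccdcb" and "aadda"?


Comparing "ccdcb" and "aadda" position by position:
  Position 0: 'c' vs 'a' => differ
  Position 1: 'c' vs 'a' => differ
  Position 2: 'd' vs 'd' => same
  Position 3: 'c' vs 'd' => differ
  Position 4: 'b' vs 'a' => differ
Total differences (Hamming distance): 4

4


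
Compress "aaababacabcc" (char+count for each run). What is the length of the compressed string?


Input: aaababacabcc
Runs:
  'a' x 3 => "a3"
  'b' x 1 => "b1"
  'a' x 1 => "a1"
  'b' x 1 => "b1"
  'a' x 1 => "a1"
  'c' x 1 => "c1"
  'a' x 1 => "a1"
  'b' x 1 => "b1"
  'c' x 2 => "c2"
Compressed: "a3b1a1b1a1c1a1b1c2"
Compressed length: 18

18


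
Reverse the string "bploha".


Input: bploha
Reading characters right to left:
  Position 5: 'a'
  Position 4: 'h'
  Position 3: 'o'
  Position 2: 'l'
  Position 1: 'p'
  Position 0: 'b'
Reversed: aholpb

aholpb


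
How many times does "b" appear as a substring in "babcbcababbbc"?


Searching for "b" in "babcbcababbbc"
Scanning each position:
  Position 0: "b" => MATCH
  Position 1: "a" => no
  Position 2: "b" => MATCH
  Position 3: "c" => no
  Position 4: "b" => MATCH
  Position 5: "c" => no
  Position 6: "a" => no
  Position 7: "b" => MATCH
  Position 8: "a" => no
  Position 9: "b" => MATCH
  Position 10: "b" => MATCH
  Position 11: "b" => MATCH
  Position 12: "c" => no
Total occurrences: 7

7


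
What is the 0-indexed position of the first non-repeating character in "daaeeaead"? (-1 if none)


Input: daaeeaead
Character frequencies:
  'a': 4
  'd': 2
  'e': 3
Scanning left to right for freq == 1:
  Position 0 ('d'): freq=2, skip
  Position 1 ('a'): freq=4, skip
  Position 2 ('a'): freq=4, skip
  Position 3 ('e'): freq=3, skip
  Position 4 ('e'): freq=3, skip
  Position 5 ('a'): freq=4, skip
  Position 6 ('e'): freq=3, skip
  Position 7 ('a'): freq=4, skip
  Position 8 ('d'): freq=2, skip
  No unique character found => answer = -1

-1


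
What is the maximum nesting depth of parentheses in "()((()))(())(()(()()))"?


Input: "()((()))(())(()(()()))"
Tracking depth:
  Position 0 '(': depth becomes 1
  Position 1 ')': depth becomes 0
  Position 2 '(': depth becomes 1
  Position 3 '(': depth becomes 2
  Position 4 '(': depth becomes 3
  Position 5 ')': depth becomes 2
  Position 6 ')': depth becomes 1
  Position 7 ')': depth becomes 0
  Position 8 '(': depth becomes 1
  Position 9 '(': depth becomes 2
  Position 10 ')': depth becomes 1
  Position 11 ')': depth becomes 0
  Position 12 '(': depth becomes 1
  Position 13 '(': depth becomes 2
  Position 14 ')': depth becomes 1
  Position 15 '(': depth becomes 2
  Position 16 '(': depth becomes 3
  Position 17 ')': depth becomes 2
  Position 18 '(': depth becomes 3
  Position 19 ')': depth becomes 2
  Position 20 ')': depth becomes 1
  Position 21 ')': depth becomes 0
Maximum depth reached: 3

3


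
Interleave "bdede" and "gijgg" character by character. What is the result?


Interleaving "bdede" and "gijgg":
  Position 0: 'b' from first, 'g' from second => "bg"
  Position 1: 'd' from first, 'i' from second => "di"
  Position 2: 'e' from first, 'j' from second => "ej"
  Position 3: 'd' from first, 'g' from second => "dg"
  Position 4: 'e' from first, 'g' from second => "eg"
Result: bgdiejdgeg

bgdiejdgeg


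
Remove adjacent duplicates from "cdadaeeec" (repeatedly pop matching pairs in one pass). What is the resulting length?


Input: cdadaeeec
Stack-based adjacent duplicate removal:
  Read 'c': push. Stack: c
  Read 'd': push. Stack: cd
  Read 'a': push. Stack: cda
  Read 'd': push. Stack: cdad
  Read 'a': push. Stack: cdada
  Read 'e': push. Stack: cdadae
  Read 'e': matches stack top 'e' => pop. Stack: cdada
  Read 'e': push. Stack: cdadae
  Read 'c': push. Stack: cdadaec
Final stack: "cdadaec" (length 7)

7


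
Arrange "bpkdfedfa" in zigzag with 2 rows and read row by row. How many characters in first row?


Zigzag "bpkdfedfa" into 2 rows:
Placing characters:
  'b' => row 0
  'p' => row 1
  'k' => row 0
  'd' => row 1
  'f' => row 0
  'e' => row 1
  'd' => row 0
  'f' => row 1
  'a' => row 0
Rows:
  Row 0: "bkfda"
  Row 1: "pdef"
First row length: 5

5


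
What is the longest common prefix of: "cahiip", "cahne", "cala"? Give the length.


Words: cahiip, cahne, cala
  Position 0: all 'c' => match
  Position 1: all 'a' => match
  Position 2: ('h', 'h', 'l') => mismatch, stop
LCP = "ca" (length 2)

2


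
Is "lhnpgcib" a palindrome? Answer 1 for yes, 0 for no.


Input: lhnpgcib
Reversed: bicgpnhl
  Compare pos 0 ('l') with pos 7 ('b'): MISMATCH
  Compare pos 1 ('h') with pos 6 ('i'): MISMATCH
  Compare pos 2 ('n') with pos 5 ('c'): MISMATCH
  Compare pos 3 ('p') with pos 4 ('g'): MISMATCH
Result: not a palindrome

0


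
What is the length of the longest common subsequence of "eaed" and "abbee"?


LCS of "eaed" and "abbee"
DP table:
           a    b    b    e    e
      0    0    0    0    0    0
  e   0    0    0    0    1    1
  a   0    1    1    1    1    1
  e   0    1    1    1    2    2
  d   0    1    1    1    2    2
LCS length = dp[4][5] = 2

2


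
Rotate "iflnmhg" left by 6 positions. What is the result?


Input: "iflnmhg", rotate left by 6
First 6 characters: "iflnmh"
Remaining characters: "g"
Concatenate remaining + first: "g" + "iflnmh" = "giflnmh"

giflnmh


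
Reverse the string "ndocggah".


Input: ndocggah
Reading characters right to left:
  Position 7: 'h'
  Position 6: 'a'
  Position 5: 'g'
  Position 4: 'g'
  Position 3: 'c'
  Position 2: 'o'
  Position 1: 'd'
  Position 0: 'n'
Reversed: haggcodn

haggcodn


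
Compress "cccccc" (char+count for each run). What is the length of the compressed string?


Input: cccccc
Runs:
  'c' x 6 => "c6"
Compressed: "c6"
Compressed length: 2

2


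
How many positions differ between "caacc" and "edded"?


Comparing "caacc" and "edded" position by position:
  Position 0: 'c' vs 'e' => DIFFER
  Position 1: 'a' vs 'd' => DIFFER
  Position 2: 'a' vs 'd' => DIFFER
  Position 3: 'c' vs 'e' => DIFFER
  Position 4: 'c' vs 'd' => DIFFER
Positions that differ: 5

5


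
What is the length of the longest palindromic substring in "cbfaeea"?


Input: "cbfaeea"
Checking substrings for palindromes:
  [3:7] "aeea" (len 4) => palindrome
  [4:6] "ee" (len 2) => palindrome
Longest palindromic substring: "aeea" with length 4

4


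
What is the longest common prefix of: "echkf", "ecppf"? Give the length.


Words: echkf, ecppf
  Position 0: all 'e' => match
  Position 1: all 'c' => match
  Position 2: ('h', 'p') => mismatch, stop
LCP = "ec" (length 2)

2
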